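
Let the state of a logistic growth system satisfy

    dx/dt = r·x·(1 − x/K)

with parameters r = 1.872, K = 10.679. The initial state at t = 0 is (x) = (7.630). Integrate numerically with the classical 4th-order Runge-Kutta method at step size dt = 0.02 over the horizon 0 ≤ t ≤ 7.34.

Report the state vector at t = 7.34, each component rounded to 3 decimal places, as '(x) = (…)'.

(x) = (10.679)

t=0.000: state=(7.630)
step 1 (dt=0.02): k1=(4.078), k2=(4.045), k3=(4.045), k4=(4.012); state += dt/6·(k1+2k2+2k3+k4)
t=0.020: state=(7.711)
t=0.040: state=(7.790)
t=0.060: state=(7.869)
continuing one RK4 step at a time; state shown every 25 steps (Δt=0.5):
t=0.500: state=(9.232)
t=1.000: state=(10.061)
t=1.500: state=(10.428)
t=2.000: state=(10.579)
t=2.500: state=(10.640)
t=3.000: state=(10.663)
t=3.500: state=(10.673)
t=4.000: state=(10.677)
t=4.500: state=(10.678)
t=5.000: state=(10.679)
t=5.500: state=(10.679)
t=6.000: state=(10.679)
t=6.500: state=(10.679)
t=7.000: state=(10.679)
t=7.340: state=(10.679)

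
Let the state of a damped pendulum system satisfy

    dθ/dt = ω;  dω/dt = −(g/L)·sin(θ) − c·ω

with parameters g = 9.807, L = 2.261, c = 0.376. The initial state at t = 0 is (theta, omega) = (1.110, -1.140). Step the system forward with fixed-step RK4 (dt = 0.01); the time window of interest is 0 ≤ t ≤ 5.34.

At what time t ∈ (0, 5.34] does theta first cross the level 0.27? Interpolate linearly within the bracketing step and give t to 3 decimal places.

t = 0.474

t=0.000: state=(1.110, -1.140)
step 1 (dt=0.01): k1=(-1.140, -3.456), k2=(-1.157, -3.439), k3=(-1.157, -3.439), k4=(-1.174, -3.421); state += dt/6·(k1+2k2+2k3+k4)
t=0.010: state=(1.098, -1.174)
t=0.020: state=(1.087, -1.208)
t=0.030: state=(1.074, -1.242)
continuing one RK4 step at a time; state shown every 20 steps (Δt=0.2):
t=0.200: state=(0.818, -1.745)
t=0.400: state=(0.428, -2.106)
t=0.470: state=(0.279, -2.155)
next step: t=0.480: state=(0.257, -2.158) — theta has crossed 0.27
linear interpolation between t=0.470 (0.27875) and t=0.480 (0.25718) → t≈0.474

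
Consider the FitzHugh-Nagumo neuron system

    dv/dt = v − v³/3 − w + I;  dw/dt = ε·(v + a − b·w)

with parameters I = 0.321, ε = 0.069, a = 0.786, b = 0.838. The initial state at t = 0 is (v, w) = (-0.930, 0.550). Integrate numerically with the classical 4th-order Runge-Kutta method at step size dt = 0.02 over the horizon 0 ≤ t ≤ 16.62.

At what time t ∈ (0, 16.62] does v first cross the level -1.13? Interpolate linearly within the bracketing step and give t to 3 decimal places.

t = 0.226

t=0.000: state=(-0.930, 0.550)
step 1 (dt=0.02): k1=(-0.891, -0.042), k2=(-0.892, -0.042), k3=(-0.892, -0.042), k4=(-0.892, -0.043); state += dt/6·(k1+2k2+2k3+k4)
t=0.020: state=(-0.948, 0.549)
t=0.040: state=(-0.966, 0.548)
t=0.060: state=(-0.984, 0.547)
t=0.220: state=(-1.125, 0.539)
next step: t=0.240: state=(-1.142, 0.538) — v has crossed -1.13
linear interpolation between t=0.220 (-1.12504) and t=0.240 (-1.14236) → t≈0.226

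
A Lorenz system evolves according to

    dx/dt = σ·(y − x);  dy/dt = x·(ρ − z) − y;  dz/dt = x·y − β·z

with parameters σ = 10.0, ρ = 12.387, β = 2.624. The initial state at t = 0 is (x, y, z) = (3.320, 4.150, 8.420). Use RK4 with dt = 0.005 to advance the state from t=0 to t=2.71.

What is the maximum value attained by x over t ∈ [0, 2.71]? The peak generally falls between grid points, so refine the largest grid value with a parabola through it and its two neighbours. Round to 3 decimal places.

t=0.000: state=(3.320, 4.150, 8.420)
step 1 (dt=0.005): k1=(8.300, 9.020, -8.316), k2=(8.318, 9.150, -8.100), k3=(8.321, 9.148, -8.100), k4=(8.341, 9.276, -7.883); state += dt/6·(k1+2k2+2k3+k4)
t=0.005: state=(3.362, 4.196, 8.379)
t=0.010: state=(3.403, 4.243, 8.341)
t=0.015: state=(3.446, 4.291, 8.305)
continuing one RK4 step at a time; state shown every 20 steps (Δt=0.1):
t=0.100: state=(4.238, 5.277, 8.049)
t=0.200: state=(5.395, 6.636, 8.743)
t=0.300: state=(6.577, 7.591, 10.556)
t=0.400: state=(7.191, 7.312, 12.760)
t=0.500: state=(6.772, 5.879, 13.928)
t=0.600: state=(5.656, 4.462, 13.508)
t=0.700: state=(4.612, 3.787, 12.202)
t=0.800: state=(4.064, 3.794, 10.795)
t=0.900: state=(4.047, 4.265, 9.719)
t=1.000: state=(4.464, 5.060, 9.212)
t=1.100: state=(5.188, 6.007, 9.447)
t=1.200: state=(6.004, 6.756, 10.451)
t=1.300: state=(6.555, 6.842, 11.865)
t=1.400: state=(6.512, 6.145, 12.910)
t=1.500: state=(5.916, 5.168, 13.021)
t=1.600: state=(5.171, 4.496, 12.339)
t=1.700: state=(4.653, 4.315, 11.362)
t=1.800: state=(4.506, 4.546, 10.501)
t=1.900: state=(4.710, 5.062, 10.013)
t=2.000: state=(5.169, 5.707, 10.046)
t=2.100: state=(5.721, 6.246, 10.615)
t=2.200: state=(6.136, 6.403, 11.504)
t=2.300: state=(6.204, 6.067, 12.268)
t=2.400: state=(5.898, 5.458, 12.511)
t=2.500: state=(5.416, 4.937, 12.193)
t=2.600: state=(5.014, 4.713, 11.567)
t=2.700: state=(4.841, 4.800, 10.939)
t=2.710: state=(4.838, 4.823, 10.885)
largest grid value and its neighbours: x(0.405)=7.19609, x(0.410)=7.19788, x(0.415)=7.19685
parabola through these three points peaks at t≈0.411 with x≈7.19791

max x = 7.198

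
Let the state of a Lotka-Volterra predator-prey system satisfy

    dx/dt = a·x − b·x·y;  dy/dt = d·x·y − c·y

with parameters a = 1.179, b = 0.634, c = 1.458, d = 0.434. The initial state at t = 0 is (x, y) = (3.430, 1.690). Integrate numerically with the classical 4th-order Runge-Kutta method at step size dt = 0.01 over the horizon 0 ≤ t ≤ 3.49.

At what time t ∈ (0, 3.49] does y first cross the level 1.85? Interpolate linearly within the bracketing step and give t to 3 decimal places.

t = 0.972

t=0.000: state=(3.430, 1.690)
step 1 (dt=0.01): k1=(0.369, 0.052), k2=(0.368, 0.053), k3=(0.368, 0.053), k4=(0.368, 0.054); state += dt/6·(k1+2k2+2k3+k4)
t=0.010: state=(3.434, 1.691)
t=0.020: state=(3.437, 1.691)
t=0.030: state=(3.441, 1.692)
continuing one RK4 step at a time; state shown every 20 steps (Δt=0.2):
t=0.200: state=(3.501, 1.706)
t=0.400: state=(3.565, 1.732)
t=0.600: state=(3.615, 1.767)
t=0.800: state=(3.649, 1.810)
t=0.970: state=(3.660, 1.850)
next step: t=0.980: state=(3.661, 1.852) — y has crossed 1.85
linear interpolation between t=0.970 (1.84957) and t=0.980 (1.85199) → t≈0.972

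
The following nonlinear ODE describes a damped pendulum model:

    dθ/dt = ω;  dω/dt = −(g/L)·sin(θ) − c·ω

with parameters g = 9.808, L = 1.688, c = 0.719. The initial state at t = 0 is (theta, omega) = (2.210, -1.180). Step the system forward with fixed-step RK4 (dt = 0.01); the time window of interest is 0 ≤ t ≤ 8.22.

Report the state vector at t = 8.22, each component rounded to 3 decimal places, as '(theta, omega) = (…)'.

(theta, omega) = (0.100, -0.009)

t=0.000: state=(2.210, -1.180)
step 1 (dt=0.01): k1=(-1.180, -3.815), k2=(-1.199, -3.822), k3=(-1.199, -3.822), k4=(-1.218, -3.829); state += dt/6·(k1+2k2+2k3+k4)
t=0.010: state=(2.198, -1.218)
t=0.020: state=(2.186, -1.257)
t=0.030: state=(2.173, -1.295)
continuing one RK4 step at a time; state shown every 50 steps (Δt=0.5):
t=0.500: state=(1.125, -3.117)
t=1.000: state=(-0.501, -2.694)
t=1.500: state=(-1.158, 0.093)
t=2.000: state=(-0.566, 1.981)
t=2.500: state=(0.400, 1.451)
t=3.000: state=(0.662, -0.396)
t=3.500: state=(0.169, -1.302)
t=4.000: state=(-0.352, -0.574)
t=4.500: state=(-0.343, 0.537)
t=5.000: state=(0.027, 0.750)
t=5.500: state=(0.256, 0.096)
t=6.000: state=(0.142, -0.463)
t=6.500: state=(-0.090, -0.357)
t=7.000: state=(-0.155, 0.101)
t=7.500: state=(-0.033, 0.313)
t=8.000: state=(0.088, 0.123)
t=8.220: state=(0.100, -0.009)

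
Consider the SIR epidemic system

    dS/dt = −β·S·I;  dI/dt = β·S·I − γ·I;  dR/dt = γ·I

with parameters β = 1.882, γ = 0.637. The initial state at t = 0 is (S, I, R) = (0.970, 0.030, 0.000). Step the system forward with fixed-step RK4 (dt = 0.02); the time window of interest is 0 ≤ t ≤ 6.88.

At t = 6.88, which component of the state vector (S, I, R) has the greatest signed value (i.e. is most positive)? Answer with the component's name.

largest component: R

t=0.000: state=(0.970, 0.030, 0.000)
step 1 (dt=0.02): k1=(-0.055, 0.036, 0.019), k2=(-0.055, 0.036, 0.019), k3=(-0.055, 0.036, 0.019), k4=(-0.056, 0.036, 0.020); state += dt/6·(k1+2k2+2k3+k4)
t=0.020: state=(0.969, 0.031, 0.000)
t=0.040: state=(0.968, 0.031, 0.001)
t=0.060: state=(0.967, 0.032, 0.001)
continuing one RK4 step at a time; state shown every 25 steps (Δt=0.5):
t=0.500: state=(0.934, 0.054, 0.013)
t=1.000: state=(0.873, 0.091, 0.036)
t=1.500: state=(0.782, 0.145, 0.073)
t=2.000: state=(0.663, 0.208, 0.129)
t=2.500: state=(0.529, 0.266, 0.205)
t=3.000: state=(0.405, 0.299, 0.296)
t=3.500: state=(0.304, 0.303, 0.392)
t=4.000: state=(0.231, 0.283, 0.486)
t=4.500: state=(0.179, 0.249, 0.571)
t=5.000: state=(0.144, 0.211, 0.645)
t=5.500: state=(0.121, 0.174, 0.706)
t=6.000: state=(0.104, 0.140, 0.756)
t=6.500: state=(0.092, 0.112, 0.796)
t=6.880: state=(0.086, 0.094, 0.821)
compare at T: S=0.086, I=0.094, R=0.821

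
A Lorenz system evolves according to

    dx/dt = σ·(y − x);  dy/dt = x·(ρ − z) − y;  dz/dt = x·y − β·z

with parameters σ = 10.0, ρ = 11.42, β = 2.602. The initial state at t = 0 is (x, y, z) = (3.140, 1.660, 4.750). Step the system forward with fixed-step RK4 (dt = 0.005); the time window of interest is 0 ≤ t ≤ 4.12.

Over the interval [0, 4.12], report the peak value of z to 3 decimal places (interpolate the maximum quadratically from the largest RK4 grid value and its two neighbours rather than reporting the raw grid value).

t=0.000: state=(3.140, 1.660, 4.750)
step 1 (dt=0.005): k1=(-14.800, 19.284, -7.147), k2=(-13.948, 19.044, -7.012), k3=(-13.975, 19.058, -7.012), k4=(-13.148, 18.830, -6.879); state += dt/6·(k1+2k2+2k3+k4)
t=0.005: state=(3.070, 1.755, 4.715)
t=0.010: state=(3.008, 1.848, 4.681)
t=0.015: state=(2.954, 1.940, 4.649)
continuing one RK4 step at a time; state shown every 40 steps (Δt=0.2):
t=0.200: state=(3.846, 5.251, 4.579)
t=0.400: state=(7.394, 8.944, 9.626)
t=0.600: state=(6.926, 4.994, 14.703)
t=0.800: state=(3.389, 2.347, 11.188)
t=1.000: state=(2.750, 2.999, 7.778)
t=1.200: state=(4.075, 5.121, 6.759)
t=1.400: state=(6.469, 7.501, 9.597)
t=1.600: state=(6.623, 5.679, 13.120)
t=1.800: state=(4.361, 3.487, 11.415)
t=2.000: state=(3.672, 3.810, 8.875)
t=2.200: state=(4.646, 5.406, 8.242)
t=2.400: state=(6.149, 6.665, 10.280)
t=2.600: state=(6.011, 5.401, 12.127)
t=2.800: state=(4.648, 4.126, 10.973)
t=3.000: state=(4.287, 4.436, 9.353)
t=3.200: state=(5.040, 5.560, 9.202)
t=3.400: state=(5.888, 6.081, 10.644)
t=3.600: state=(5.594, 5.181, 11.477)
t=3.800: state=(4.789, 4.514, 10.615)
t=4.000: state=(4.682, 4.839, 9.667)
t=4.120: state=(4.977, 5.288, 9.596)
largest grid value and its neighbours: z(0.580)=14.71761, z(0.585)=14.72528, z(0.590)=14.72522
parabola through these three points peaks at t≈0.587 with z≈14.72622

max z = 14.726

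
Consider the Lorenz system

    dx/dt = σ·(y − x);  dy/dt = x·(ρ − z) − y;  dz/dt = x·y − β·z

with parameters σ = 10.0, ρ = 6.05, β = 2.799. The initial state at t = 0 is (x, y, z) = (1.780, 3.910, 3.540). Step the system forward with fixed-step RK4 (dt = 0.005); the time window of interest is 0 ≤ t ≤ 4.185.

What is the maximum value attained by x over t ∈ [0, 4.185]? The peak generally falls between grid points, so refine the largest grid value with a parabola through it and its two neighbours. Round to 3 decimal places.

max x = 4.608

t=0.000: state=(1.780, 3.910, 3.540)
step 1 (dt=0.005): k1=(21.300, 0.558, -2.949), k2=(20.781, 0.704, -2.717), k3=(20.798, 0.699, -2.723), k4=(20.295, 0.841, -2.497); state += dt/6·(k1+2k2+2k3+k4)
t=0.005: state=(1.884, 3.914, 3.526)
t=0.010: state=(1.983, 3.918, 3.515)
t=0.015: state=(2.078, 3.925, 3.506)
continuing one RK4 step at a time; state shown every 40 steps (Δt=0.2):
t=0.200: state=(3.948, 4.529, 4.098)
t=0.400: state=(4.601, 4.662, 5.499)
t=0.600: state=(4.262, 3.930, 6.093)
t=0.800: state=(3.595, 3.321, 5.602)
t=1.000: state=(3.275, 3.229, 4.875)
t=1.200: state=(3.369, 3.491, 4.479)
t=1.400: state=(3.686, 3.859, 4.561)
t=1.600: state=(3.969, 4.060, 4.963)
t=1.800: state=(4.012, 3.968, 5.314)
t=2.000: state=(3.845, 3.740, 5.351)
t=2.200: state=(3.665, 3.601, 5.148)
t=2.400: state=(3.609, 3.617, 4.937)
t=2.600: state=(3.676, 3.728, 4.868)
t=2.800: state=(3.783, 3.830, 4.948)
t=3.000: state=(3.841, 3.850, 5.080)
t=3.200: state=(3.822, 3.797, 5.149)
t=3.400: state=(3.762, 3.732, 5.124)
t=3.600: state=(3.718, 3.707, 5.052)
t=3.800: state=(3.718, 3.728, 5.000)
t=4.000: state=(3.748, 3.765, 5.000)
t=4.185: state=(3.776, 3.787, 5.033)
largest grid value and its neighbours: x(0.415)=4.60748, x(0.420)=4.60815, x(0.425)=4.60815
parabola through these three points peaks at t≈0.422 with x≈4.60823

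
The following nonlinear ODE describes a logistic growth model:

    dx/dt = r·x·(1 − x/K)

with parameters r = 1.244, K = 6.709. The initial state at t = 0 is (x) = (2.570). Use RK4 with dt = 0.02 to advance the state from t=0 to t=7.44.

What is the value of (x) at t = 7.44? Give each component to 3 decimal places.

(x) = (6.708)

t=0.000: state=(2.570)
step 1 (dt=0.02): k1=(1.972), k2=(1.978), k3=(1.978), k4=(1.984); state += dt/6·(k1+2k2+2k3+k4)
t=0.020: state=(2.610)
t=0.040: state=(2.649)
t=0.060: state=(2.689)
continuing one RK4 step at a time; state shown every 25 steps (Δt=0.5):
t=0.500: state=(3.598)
t=1.000: state=(4.582)
t=1.500: state=(5.371)
t=2.000: state=(5.917)
t=2.500: state=(6.259)
t=3.000: state=(6.460)
t=3.500: state=(6.573)
t=4.000: state=(6.635)
t=4.500: state=(6.669)
t=5.000: state=(6.688)
t=5.500: state=(6.697)
t=6.000: state=(6.703)
t=6.500: state=(6.706)
t=7.000: state=(6.707)
t=7.440: state=(6.708)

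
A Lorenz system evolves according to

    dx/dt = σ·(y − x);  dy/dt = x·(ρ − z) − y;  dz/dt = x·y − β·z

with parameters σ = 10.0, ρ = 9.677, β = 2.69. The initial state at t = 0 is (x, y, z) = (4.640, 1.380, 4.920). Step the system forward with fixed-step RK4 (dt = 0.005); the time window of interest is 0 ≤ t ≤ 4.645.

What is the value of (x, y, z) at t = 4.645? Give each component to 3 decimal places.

t=0.000: state=(4.640, 1.380, 4.920)
step 1 (dt=0.005): k1=(-32.600, 20.692, -6.832), k2=(-31.268, 20.331, -6.662), k3=(-31.310, 20.346, -6.663), k4=(-30.017, 19.995, -6.502); state += dt/6·(k1+2k2+2k3+k4)
t=0.005: state=(4.484, 1.482, 4.887)
t=0.010: state=(4.340, 1.580, 4.855)
t=0.015: state=(4.207, 1.675, 4.825)
continuing one RK4 step at a time; state shown every 40 steps (Δt=0.2):
t=0.200: state=(3.572, 4.360, 4.498)
t=0.400: state=(5.850, 7.033, 7.042)
t=0.600: state=(6.660, 6.037, 11.188)
t=0.800: state=(4.469, 3.402, 10.390)
t=1.000: state=(3.294, 3.173, 7.843)
t=1.200: state=(3.740, 4.252, 6.543)
t=1.400: state=(5.073, 5.781, 7.349)
t=1.600: state=(5.914, 5.898, 9.579)
t=1.800: state=(5.088, 4.464, 10.024)
t=2.000: state=(4.130, 3.885, 8.671)
t=2.200: state=(4.147, 4.378, 7.632)
t=2.400: state=(4.847, 5.245, 7.846)
t=2.600: state=(5.396, 5.474, 8.977)
t=2.800: state=(5.111, 4.810, 9.466)
t=3.000: state=(4.540, 4.341, 8.859)
t=3.200: state=(4.433, 4.520, 8.186)
t=3.400: state=(4.780, 4.997, 8.183)
t=3.600: state=(5.114, 5.190, 8.748)
t=3.800: state=(5.032, 4.895, 9.101)
t=4.000: state=(4.723, 4.593, 8.856)
t=4.200: state=(4.610, 4.633, 8.460)
t=4.400: state=(4.771, 4.886, 8.392)
t=4.600: state=(4.966, 5.024, 8.667)
t=4.645: state=(4.986, 5.016, 8.738)

(x, y, z) = (4.986, 5.016, 8.738)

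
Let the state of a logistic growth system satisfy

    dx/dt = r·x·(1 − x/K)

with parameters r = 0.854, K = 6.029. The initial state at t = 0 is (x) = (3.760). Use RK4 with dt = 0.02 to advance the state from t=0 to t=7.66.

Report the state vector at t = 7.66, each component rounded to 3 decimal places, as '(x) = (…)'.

t=0.000: state=(3.760)
step 1 (dt=0.02): k1=(1.208), k2=(1.206), k3=(1.206), k4=(1.203); state += dt/6·(k1+2k2+2k3+k4)
t=0.020: state=(3.784)
t=0.040: state=(3.808)
t=0.060: state=(3.832)
continuing one RK4 step at a time; state shown every 25 steps (Δt=0.5):
t=0.500: state=(4.326)
t=1.000: state=(4.797)
t=1.500: state=(5.164)
t=2.000: state=(5.435)
t=2.500: state=(5.627)
t=3.000: state=(5.761)
t=3.500: state=(5.851)
t=4.000: state=(5.912)
t=4.500: state=(5.952)
t=5.000: state=(5.979)
t=5.500: state=(5.996)
t=6.000: state=(6.007)
t=6.500: state=(6.015)
t=7.000: state=(6.020)
t=7.500: state=(6.023)
t=7.660: state=(6.024)

(x) = (6.024)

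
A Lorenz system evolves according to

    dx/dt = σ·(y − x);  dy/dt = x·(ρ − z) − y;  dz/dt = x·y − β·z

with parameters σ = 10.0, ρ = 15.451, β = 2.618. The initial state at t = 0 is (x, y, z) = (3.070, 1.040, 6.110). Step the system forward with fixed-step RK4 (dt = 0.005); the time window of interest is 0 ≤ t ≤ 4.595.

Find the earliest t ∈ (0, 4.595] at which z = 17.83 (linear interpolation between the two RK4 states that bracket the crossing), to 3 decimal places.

t=0.000: state=(3.070, 1.040, 6.110)
step 1 (dt=0.005): k1=(-20.300, 27.637, -12.803), k2=(-19.102, 27.190, -12.564), k3=(-19.143, 27.218, -12.565), k4=(-17.982, 26.794, -12.333); state += dt/6·(k1+2k2+2k3+k4)
t=0.005: state=(2.974, 1.176, 6.047)
t=0.010: state=(2.890, 1.308, 5.987)
t=0.015: state=(2.816, 1.437, 5.928)
continuing one RK4 step at a time; state shown every 40 steps (Δt=0.2):
t=0.200: state=(4.152, 6.314, 5.477)
t=0.400: state=(10.036, 12.237, 15.375)
t=0.430: state=(10.525, 11.524, 17.765)
next step: t=0.435: state=(10.569, 11.335, 18.133) — z has crossed 17.83
linear interpolation between t=0.430 (17.76474) and t=0.435 (18.13265) → t≈0.431

t = 0.431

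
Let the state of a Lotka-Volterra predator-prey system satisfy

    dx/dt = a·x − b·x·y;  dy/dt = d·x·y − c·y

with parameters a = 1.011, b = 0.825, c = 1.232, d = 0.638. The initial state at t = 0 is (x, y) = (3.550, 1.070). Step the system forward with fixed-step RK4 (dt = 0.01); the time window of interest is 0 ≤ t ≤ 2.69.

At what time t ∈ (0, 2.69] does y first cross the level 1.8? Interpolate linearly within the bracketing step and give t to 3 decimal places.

t = 0.519

t=0.000: state=(3.550, 1.070)
step 1 (dt=0.01): k1=(0.455, 1.105), k2=(0.439, 1.112), k3=(0.439, 1.112), k4=(0.423, 1.120); state += dt/6·(k1+2k2+2k3+k4)
t=0.010: state=(3.554, 1.081)
t=0.020: state=(3.558, 1.092)
t=0.030: state=(3.562, 1.104)
continuing one RK4 step at a time; state shown every 10 steps (Δt=0.1):
t=0.100: state=(3.579, 1.188)
t=0.200: state=(3.571, 1.319)
t=0.300: state=(3.523, 1.463)
t=0.400: state=(3.433, 1.615)
t=0.500: state=(3.303, 1.770)
t=0.510: state=(3.288, 1.786)
next step: t=0.520: state=(3.273, 1.801) — y has crossed 1.8
linear interpolation between t=0.510 (1.78586) and t=0.520 (1.80130) → t≈0.519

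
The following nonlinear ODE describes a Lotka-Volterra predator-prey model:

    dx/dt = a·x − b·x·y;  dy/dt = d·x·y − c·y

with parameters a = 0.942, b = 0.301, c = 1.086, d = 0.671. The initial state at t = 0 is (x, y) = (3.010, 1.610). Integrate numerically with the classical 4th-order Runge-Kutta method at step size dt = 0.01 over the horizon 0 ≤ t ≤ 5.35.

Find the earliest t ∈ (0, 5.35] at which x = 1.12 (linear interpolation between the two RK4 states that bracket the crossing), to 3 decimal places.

t=0.000: state=(3.010, 1.610)
step 1 (dt=0.01): k1=(1.377, 1.503), k2=(1.373, 1.518), k3=(1.373, 1.518), k4=(1.369, 1.532); state += dt/6·(k1+2k2+2k3+k4)
t=0.010: state=(3.024, 1.625)
t=0.020: state=(3.037, 1.641)
t=0.030: state=(3.051, 1.656)
continuing one RK4 step at a time; state shown every 20 steps (Δt=0.2):
t=0.200: state=(3.265, 1.975)
t=0.400: state=(3.448, 2.496)
t=0.600: state=(3.509, 3.210)
t=0.800: state=(3.402, 4.116)
t=1.000: state=(3.109, 5.137)
t=1.200: state=(2.674, 6.101)
t=1.400: state=(2.186, 6.803)
t=1.600: state=(1.732, 7.116)
t=1.800: state=(1.363, 7.041)
t=1.970: state=(1.124, 6.742)
next step: t=1.980: state=(1.112, 6.719) — x has crossed 1.12
linear interpolation between t=1.970 (1.12365) and t=1.980 (1.11154) → t≈1.973

t = 1.973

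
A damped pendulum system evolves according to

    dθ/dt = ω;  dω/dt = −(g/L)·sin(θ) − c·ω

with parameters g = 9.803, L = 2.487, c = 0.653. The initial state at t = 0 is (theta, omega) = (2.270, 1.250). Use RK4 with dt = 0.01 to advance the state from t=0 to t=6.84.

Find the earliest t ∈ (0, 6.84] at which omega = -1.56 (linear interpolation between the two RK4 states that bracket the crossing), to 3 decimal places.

t=0.000: state=(2.270, 1.250)
step 1 (dt=0.01): k1=(1.250, -3.833), k2=(1.231, -3.805), k3=(1.231, -3.805), k4=(1.212, -3.777); state += dt/6·(k1+2k2+2k3+k4)
t=0.010: state=(2.282, 1.212)
t=0.020: state=(2.294, 1.174)
t=0.030: state=(2.306, 1.138)
continuing one RK4 step at a time; state shown every 25 steps (Δt=0.25):
t=0.250: state=(2.476, 0.444)
t=0.500: state=(2.508, -0.163)
t=0.750: state=(2.399, -0.709)
t=1.000: state=(2.151, -1.288)
t=1.100: state=(2.010, -1.539)
next step: t=1.110: state=(1.994, -1.565) — omega has crossed -1.56
linear interpolation between t=1.100 (-1.53914) and t=1.110 (-1.56482) → t≈1.108

t = 1.108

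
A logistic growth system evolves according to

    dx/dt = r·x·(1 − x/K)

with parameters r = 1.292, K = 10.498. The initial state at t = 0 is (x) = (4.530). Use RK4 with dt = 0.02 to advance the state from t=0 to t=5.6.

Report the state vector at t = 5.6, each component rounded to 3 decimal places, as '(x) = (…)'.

(x) = (10.488)

t=0.000: state=(4.530)
step 1 (dt=0.02): k1=(3.327), k2=(3.333), k3=(3.333), k4=(3.338); state += dt/6·(k1+2k2+2k3+k4)
t=0.020: state=(4.597)
t=0.040: state=(4.664)
t=0.060: state=(4.731)
continuing one RK4 step at a time; state shown every 10 steps (Δt=0.2):
t=0.200: state=(5.204)
t=0.400: state=(5.879)
t=0.600: state=(6.533)
t=0.800: state=(7.148)
t=1.000: state=(7.708)
t=1.200: state=(8.205)
t=1.400: state=(8.634)
t=1.600: state=(8.998)
t=1.800: state=(9.301)
t=2.000: state=(9.549)
t=2.200: state=(9.749)
t=2.400: state=(9.910)
t=2.600: state=(10.038)
t=2.800: state=(10.139)
t=3.000: state=(10.219)
t=3.200: state=(10.281)
t=3.400: state=(10.330)
t=3.600: state=(10.368)
t=3.800: state=(10.397)
t=4.000: state=(10.420)
t=4.200: state=(10.438)
t=4.400: state=(10.451)
t=4.600: state=(10.462)
t=4.800: state=(10.470)
t=5.000: state=(10.476)
t=5.200: state=(10.481)
t=5.400: state=(10.485)
t=5.600: state=(10.488)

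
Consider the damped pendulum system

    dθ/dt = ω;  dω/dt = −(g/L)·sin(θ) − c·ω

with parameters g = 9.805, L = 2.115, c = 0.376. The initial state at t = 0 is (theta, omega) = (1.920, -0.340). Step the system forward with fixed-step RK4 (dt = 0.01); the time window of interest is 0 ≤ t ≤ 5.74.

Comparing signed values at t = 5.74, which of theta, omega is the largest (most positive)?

largest component: omega

t=0.000: state=(1.920, -0.340)
step 1 (dt=0.01): k1=(-0.340, -4.228), k2=(-0.361, -4.223), k3=(-0.361, -4.223), k4=(-0.382, -4.218); state += dt/6·(k1+2k2+2k3+k4)
t=0.010: state=(1.916, -0.382)
t=0.020: state=(1.912, -0.424)
t=0.030: state=(1.908, -0.466)
continuing one RK4 step at a time; state shown every 20 steps (Δt=0.2):
t=0.200: state=(1.768, -1.171)
t=0.400: state=(1.453, -1.975)
t=0.600: state=(0.986, -2.665)
t=0.800: state=(0.408, -3.039)
t=1.000: state=(-0.196, -2.907)
t=1.200: state=(-0.722, -2.295)
t=1.400: state=(-1.096, -1.419)
t=1.600: state=(-1.286, -0.482)
t=1.800: state=(-1.292, 0.414)
t=2.000: state=(-1.126, 1.222)
t=2.200: state=(-0.813, 1.872)
t=2.400: state=(-0.396, 2.243)
t=2.600: state=(0.058, 2.227)
t=2.800: state=(0.469, 1.826)
t=3.000: state=(0.771, 1.168)
t=3.200: state=(0.929, 0.405)
t=3.400: state=(0.934, -0.348)
t=3.600: state=(0.796, -1.008)
t=3.800: state=(0.542, -1.492)
t=4.000: state=(0.217, -1.715)
t=4.200: state=(-0.123, -1.629)
t=4.400: state=(-0.416, -1.267)
t=4.600: state=(-0.618, -0.727)
t=4.800: state=(-0.703, -0.119)
t=5.000: state=(-0.667, 0.461)
t=5.200: state=(-0.525, 0.934)
t=5.400: state=(-0.306, 1.229)
t=5.600: state=(-0.049, 1.297)
t=5.740: state=(0.127, 1.204)
compare at T: theta=0.127, omega=1.204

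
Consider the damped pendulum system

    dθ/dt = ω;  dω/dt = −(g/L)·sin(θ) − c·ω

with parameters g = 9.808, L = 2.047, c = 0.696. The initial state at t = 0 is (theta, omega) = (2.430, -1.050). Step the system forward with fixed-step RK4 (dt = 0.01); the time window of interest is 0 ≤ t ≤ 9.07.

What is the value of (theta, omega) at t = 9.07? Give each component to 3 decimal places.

(theta, omega) = (0.084, 0.028)

t=0.000: state=(2.430, -1.050)
step 1 (dt=0.01): k1=(-1.050, -2.398), k2=(-1.062, -2.409), k3=(-1.062, -2.409), k4=(-1.074, -2.420); state += dt/6·(k1+2k2+2k3+k4)
t=0.010: state=(2.419, -1.074)
t=0.020: state=(2.409, -1.098)
t=0.030: state=(2.397, -1.123)
continuing one RK4 step at a time; state shown every 50 steps (Δt=0.5):
t=0.500: state=(1.560, -2.496)
t=1.000: state=(0.062, -3.069)
t=1.500: state=(-1.035, -1.071)
t=2.000: state=(-1.007, 1.053)
t=2.500: state=(-0.197, 1.874)
t=3.000: state=(0.543, 0.855)
t=3.500: state=(0.592, -0.587)
t=4.000: state=(0.112, -1.121)
t=4.500: state=(-0.327, -0.497)
t=5.000: state=(-0.343, 0.386)
t=5.500: state=(-0.046, 0.668)
t=6.000: state=(0.206, 0.261)
t=6.500: state=(0.196, -0.263)
t=7.000: state=(0.011, -0.395)
t=7.500: state=(-0.130, -0.128)
t=8.000: state=(-0.111, 0.177)
t=8.500: state=(0.004, 0.231)
t=9.000: state=(0.081, 0.058)
t=9.070: state=(0.084, 0.028)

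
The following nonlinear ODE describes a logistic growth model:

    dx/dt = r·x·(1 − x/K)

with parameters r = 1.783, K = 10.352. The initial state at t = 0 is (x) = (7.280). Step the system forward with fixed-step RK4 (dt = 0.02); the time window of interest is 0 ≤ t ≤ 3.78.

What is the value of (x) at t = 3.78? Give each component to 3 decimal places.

t=0.000: state=(7.280)
step 1 (dt=0.02): k1=(3.852), k2=(3.824), k3=(3.824), k4=(3.796); state += dt/6·(k1+2k2+2k3+k4)
t=0.020: state=(7.356)
t=0.040: state=(7.432)
t=0.060: state=(7.506)
continuing one RK4 step at a time; state shown every 10 steps (Δt=0.2):
t=0.200: state=(7.991)
t=0.400: state=(8.578)
t=0.600: state=(9.043)
t=0.800: state=(9.399)
t=1.000: state=(9.666)
t=1.200: state=(9.862)
t=1.400: state=(10.004)
t=1.600: state=(10.106)
t=1.800: state=(10.179)
t=2.000: state=(10.230)
t=2.200: state=(10.266)
t=2.400: state=(10.292)
t=2.600: state=(10.310)
t=2.800: state=(10.322)
t=3.000: state=(10.331)
t=3.200: state=(10.337)
t=3.400: state=(10.342)
t=3.600: state=(10.345)
t=3.780: state=(10.347)

(x) = (10.347)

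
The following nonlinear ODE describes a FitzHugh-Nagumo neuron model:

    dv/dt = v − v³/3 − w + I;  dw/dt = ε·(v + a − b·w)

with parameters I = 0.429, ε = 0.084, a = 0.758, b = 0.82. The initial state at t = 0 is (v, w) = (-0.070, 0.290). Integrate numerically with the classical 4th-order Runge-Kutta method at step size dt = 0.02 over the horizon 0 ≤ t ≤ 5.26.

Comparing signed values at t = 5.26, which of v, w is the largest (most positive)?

largest component: v

t=0.000: state=(-0.070, 0.290)
step 1 (dt=0.02): k1=(0.069, 0.038), k2=(0.069, 0.038), k3=(0.069, 0.038), k4=(0.070, 0.038); state += dt/6·(k1+2k2+2k3+k4)
t=0.020: state=(-0.069, 0.291)
t=0.040: state=(-0.067, 0.292)
t=0.060: state=(-0.066, 0.292)
continuing one RK4 step at a time; state shown every 10 steps (Δt=0.2):
t=0.200: state=(-0.056, 0.298)
t=0.400: state=(-0.040, 0.305)
t=0.600: state=(-0.022, 0.313)
t=0.800: state=(-0.002, 0.322)
t=1.000: state=(0.021, 0.330)
t=1.200: state=(0.046, 0.339)
t=1.400: state=(0.075, 0.348)
t=1.600: state=(0.109, 0.357)
t=1.800: state=(0.148, 0.367)
t=2.000: state=(0.193, 0.377)
t=2.200: state=(0.245, 0.389)
t=2.400: state=(0.306, 0.400)
t=2.600: state=(0.375, 0.413)
t=2.800: state=(0.455, 0.427)
t=3.000: state=(0.546, 0.442)
t=3.200: state=(0.646, 0.459)
t=3.400: state=(0.756, 0.477)
t=3.600: state=(0.871, 0.497)
t=3.800: state=(0.987, 0.518)
t=4.000: state=(1.100, 0.541)
t=4.200: state=(1.203, 0.565)
t=4.400: state=(1.293, 0.591)
t=4.600: state=(1.367, 0.618)
t=4.800: state=(1.424, 0.645)
t=5.000: state=(1.465, 0.673)
t=5.200: state=(1.493, 0.702)
t=5.260: state=(1.500, 0.710)
compare at T: v=1.500, w=0.710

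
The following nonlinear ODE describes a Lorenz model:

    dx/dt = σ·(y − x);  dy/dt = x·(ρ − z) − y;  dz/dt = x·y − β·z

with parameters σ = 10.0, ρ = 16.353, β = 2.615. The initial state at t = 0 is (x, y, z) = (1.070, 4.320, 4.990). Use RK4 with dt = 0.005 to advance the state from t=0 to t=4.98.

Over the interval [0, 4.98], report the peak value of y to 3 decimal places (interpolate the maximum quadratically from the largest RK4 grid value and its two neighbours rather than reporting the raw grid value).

t=0.000: state=(1.070, 4.320, 4.990)
step 1 (dt=0.005): k1=(32.500, 7.838, -8.426), k2=(31.883, 8.766, -7.998), k3=(31.922, 8.745, -8.005), k4=(31.341, 9.658, -7.579); state += dt/6·(k1+2k2+2k3+k4)
t=0.005: state=(1.230, 4.364, 4.950)
t=0.010: state=(1.384, 4.416, 4.914)
t=0.015: state=(1.533, 4.478, 4.883)
continuing one RK4 step at a time; state shown every 40 steps (Δt=0.2):
t=0.200: state=(7.202, 11.121, 8.315)
t=0.400: state=(10.478, 7.134, 23.497)
t=0.600: state=(2.514, 0.283, 16.333)
t=0.800: state=(0.930, 0.978, 9.789)
t=1.000: state=(1.878, 2.846, 6.192)
t=1.200: state=(5.713, 8.838, 7.116)
t=1.400: state=(11.005, 10.407, 21.129)
t=1.600: state=(4.089, 0.977, 18.222)
t=1.800: state=(1.472, 1.379, 11.123)
t=2.000: state=(2.495, 3.631, 7.308)
t=2.200: state=(6.694, 9.803, 9.251)
t=2.400: state=(10.132, 8.331, 21.520)
t=2.600: state=(3.776, 1.499, 16.953)
t=2.800: state=(2.168, 2.408, 10.730)
t=3.000: state=(4.110, 5.894, 8.305)
t=3.200: state=(8.981, 11.184, 14.724)
t=3.400: state=(7.433, 4.287, 20.475)
t=3.600: state=(3.088, 2.308, 14.087)
t=3.800: state=(3.478, 4.494, 9.905)
t=4.000: state=(7.019, 9.333, 11.744)
t=4.200: state=(8.924, 7.486, 19.861)
t=4.400: state=(4.522, 2.909, 16.419)
t=4.600: state=(3.601, 4.099, 11.611)
t=4.800: state=(6.062, 7.909, 11.411)
t=4.980: state=(8.759, 9.086, 17.384)
largest grid value and its neighbours: y(0.275)=13.50259, y(0.280)=13.52338, y(0.285)=13.51963
parabola through these three points peaks at t≈0.282 with y≈13.52486

max y = 13.525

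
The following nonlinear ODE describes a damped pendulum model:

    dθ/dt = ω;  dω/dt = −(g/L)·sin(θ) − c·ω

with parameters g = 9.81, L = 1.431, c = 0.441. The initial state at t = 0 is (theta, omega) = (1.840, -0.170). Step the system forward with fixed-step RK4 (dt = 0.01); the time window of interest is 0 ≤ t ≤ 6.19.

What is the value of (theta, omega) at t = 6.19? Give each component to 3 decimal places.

t=0.000: state=(1.840, -0.170)
step 1 (dt=0.01): k1=(-0.170, -6.533), k2=(-0.203, -6.521), k3=(-0.203, -6.521), k4=(-0.235, -6.508); state += dt/6·(k1+2k2+2k3+k4)
t=0.010: state=(1.838, -0.235)
t=0.020: state=(1.835, -0.300)
t=0.030: state=(1.832, -0.365)
continuing one RK4 step at a time; state shown every 20 steps (Δt=0.2):
t=0.200: state=(1.678, -1.438)
t=0.400: state=(1.270, -2.616)
t=0.600: state=(0.653, -3.461)
t=0.800: state=(-0.062, -3.538)
t=1.000: state=(-0.702, -2.737)
t=1.200: state=(-1.125, -1.455)
t=1.400: state=(-1.280, -0.098)
t=1.600: state=(-1.172, 1.153)
t=1.800: state=(-0.834, 2.167)
t=2.000: state=(-0.336, 2.707)
t=2.200: state=(0.202, 2.557)
t=2.400: state=(0.644, 1.787)
t=2.600: state=(0.896, 0.706)
t=2.800: state=(0.925, -0.405)
t=3.000: state=(0.745, -1.355)
t=3.200: state=(0.406, -1.960)
t=3.400: state=(-0.004, -2.053)
t=3.600: state=(-0.379, -1.618)
t=3.800: state=(-0.628, -0.832)
t=4.000: state=(-0.705, 0.065)
t=4.200: state=(-0.608, 0.873)
t=4.400: state=(-0.373, 1.425)
t=4.600: state=(-0.064, 1.588)
t=4.800: state=(0.234, 1.335)
t=5.000: state=(0.449, 0.770)
t=5.200: state=(0.534, 0.072)
t=5.400: state=(0.480, -0.583)
t=5.600: state=(0.313, -1.048)
t=5.800: state=(0.081, -1.217)
t=6.000: state=(-0.152, -1.062)
t=6.190: state=(-0.320, -0.676)

(theta, omega) = (-0.320, -0.676)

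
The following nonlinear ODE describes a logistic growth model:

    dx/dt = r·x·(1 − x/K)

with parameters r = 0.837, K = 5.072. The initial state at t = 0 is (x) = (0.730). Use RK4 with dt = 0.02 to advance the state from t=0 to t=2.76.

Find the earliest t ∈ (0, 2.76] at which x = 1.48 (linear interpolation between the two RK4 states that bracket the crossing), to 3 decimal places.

t=0.000: state=(0.730)
step 1 (dt=0.02): k1=(0.523), k2=(0.526), k3=(0.526), k4=(0.529); state += dt/6·(k1+2k2+2k3+k4)
t=0.020: state=(0.741)
t=0.040: state=(0.751)
t=0.060: state=(0.762)
continuing one RK4 step at a time; state shown every 5 steps (Δt=0.1):
t=0.100: state=(0.784)
t=0.200: state=(0.841)
t=0.300: state=(0.901)
t=0.400: state=(0.965)
t=0.500: state=(1.032)
t=0.600: state=(1.103)
t=0.700: state=(1.177)
t=0.800: state=(1.254)
t=0.900: state=(1.335)
t=1.000: state=(1.419)
t=1.060: state=(1.470)
next step: t=1.080: state=(1.488) — x has crossed 1.48
linear interpolation between t=1.060 (1.47042) and t=1.080 (1.48796) → t≈1.071

t = 1.071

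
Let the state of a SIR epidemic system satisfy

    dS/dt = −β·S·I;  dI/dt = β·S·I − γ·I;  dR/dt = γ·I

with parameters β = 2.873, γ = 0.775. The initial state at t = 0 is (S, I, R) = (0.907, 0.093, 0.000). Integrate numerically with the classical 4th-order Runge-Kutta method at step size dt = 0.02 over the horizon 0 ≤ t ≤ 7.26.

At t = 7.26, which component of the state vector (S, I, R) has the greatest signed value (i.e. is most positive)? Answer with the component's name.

t=0.000: state=(0.907, 0.093, 0.000)
step 1 (dt=0.02): k1=(-0.242, 0.170, 0.072), k2=(-0.246, 0.173, 0.073), k3=(-0.246, 0.173, 0.073), k4=(-0.250, 0.175, 0.075); state += dt/6·(k1+2k2+2k3+k4)
t=0.020: state=(0.902, 0.096, 0.001)
t=0.040: state=(0.897, 0.100, 0.003)
t=0.060: state=(0.892, 0.104, 0.005)
continuing one RK4 step at a time; state shown every 25 steps (Δt=0.5):
t=0.500: state=(0.736, 0.208, 0.056)
t=1.000: state=(0.494, 0.342, 0.164)
t=1.500: state=(0.286, 0.403, 0.312)
t=2.000: state=(0.162, 0.374, 0.464)
t=2.500: state=(0.100, 0.304, 0.596)
t=3.000: state=(0.068, 0.232, 0.700)
t=3.500: state=(0.051, 0.172, 0.778)
t=4.000: state=(0.041, 0.124, 0.835)
t=4.500: state=(0.035, 0.089, 0.876)
t=5.000: state=(0.032, 0.063, 0.905)
t=5.500: state=(0.029, 0.045, 0.926)
t=6.000: state=(0.028, 0.032, 0.940)
t=6.500: state=(0.027, 0.022, 0.951)
t=7.000: state=(0.026, 0.016, 0.958)
t=7.260: state=(0.026, 0.013, 0.961)
compare at T: S=0.026, I=0.013, R=0.961

largest component: R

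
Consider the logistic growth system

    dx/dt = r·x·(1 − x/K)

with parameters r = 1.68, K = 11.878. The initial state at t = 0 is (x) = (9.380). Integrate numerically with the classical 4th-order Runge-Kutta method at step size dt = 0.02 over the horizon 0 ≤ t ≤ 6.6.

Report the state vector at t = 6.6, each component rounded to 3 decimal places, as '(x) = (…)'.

(x) = (11.878)

t=0.000: state=(9.380)
step 1 (dt=0.02): k1=(3.314), k2=(3.282), k3=(3.282), k4=(3.250); state += dt/6·(k1+2k2+2k3+k4)
t=0.020: state=(9.446)
t=0.040: state=(9.510)
t=0.060: state=(9.573)
continuing one RK4 step at a time; state shown every 25 steps (Δt=0.5):
t=0.500: state=(10.653)
t=1.000: state=(11.316)
t=1.500: state=(11.629)
t=2.000: state=(11.769)
t=2.500: state=(11.831)
t=3.000: state=(11.858)
t=3.500: state=(11.869)
t=4.000: state=(11.874)
t=4.500: state=(11.876)
t=5.000: state=(11.877)
t=5.500: state=(11.878)
t=6.000: state=(11.878)
t=6.500: state=(11.878)
t=6.600: state=(11.878)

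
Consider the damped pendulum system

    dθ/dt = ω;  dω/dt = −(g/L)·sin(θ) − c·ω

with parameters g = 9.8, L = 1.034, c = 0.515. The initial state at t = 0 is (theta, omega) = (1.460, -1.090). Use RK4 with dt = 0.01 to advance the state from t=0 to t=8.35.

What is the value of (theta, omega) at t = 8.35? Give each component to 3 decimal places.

(theta, omega) = (0.162, 0.003)

t=0.000: state=(1.460, -1.090)
step 1 (dt=0.01): k1=(-1.090, -8.858), k2=(-1.134, -8.830), k3=(-1.134, -8.829), k4=(-1.178, -8.800); state += dt/6·(k1+2k2+2k3+k4)
t=0.010: state=(1.449, -1.178)
t=0.020: state=(1.436, -1.266)
t=0.030: state=(1.423, -1.353)
continuing one RK4 step at a time; state shown every 50 steps (Δt=0.5):
t=0.500: state=(0.052, -3.687)
t=1.000: state=(-1.094, -0.317)
t=1.500: state=(-0.342, 2.767)
t=2.000: state=(0.763, 0.893)
t=2.500: state=(0.402, -1.973)
t=3.000: state=(-0.522, -1.030)
t=3.500: state=(-0.380, 1.388)
t=4.000: state=(0.356, 0.977)
t=4.500: state=(0.330, -0.972)
t=5.000: state=(-0.242, -0.857)
t=5.500: state=(-0.276, 0.676)
t=6.000: state=(0.163, 0.722)
t=6.500: state=(0.226, -0.465)
t=7.000: state=(-0.109, -0.595)
t=7.500: state=(-0.183, 0.316)
t=8.000: state=(0.071, 0.483)
t=8.350: state=(0.162, 0.003)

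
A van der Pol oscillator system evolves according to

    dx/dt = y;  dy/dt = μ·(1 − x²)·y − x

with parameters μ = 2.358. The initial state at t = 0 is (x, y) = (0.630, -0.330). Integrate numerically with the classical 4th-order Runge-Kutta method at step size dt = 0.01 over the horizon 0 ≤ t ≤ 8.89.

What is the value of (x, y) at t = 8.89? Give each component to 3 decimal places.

t=0.000: state=(0.630, -0.330)
step 1 (dt=0.01): k1=(-0.330, -1.099), k2=(-0.335, -1.107), k3=(-0.336, -1.107), k4=(-0.341, -1.115); state += dt/6·(k1+2k2+2k3+k4)
t=0.010: state=(0.627, -0.341)
t=0.020: state=(0.623, -0.352)
t=0.030: state=(0.620, -0.364)
continuing one RK4 step at a time; state shown every 50 steps (Δt=0.5):
t=0.500: state=(0.278, -1.225)
t=1.000: state=(-0.847, -3.288)
t=1.500: state=(-1.857, -0.368)
t=2.000: state=(-1.808, 0.288)
t=2.500: state=(-1.641, 0.373)
t=3.000: state=(-1.432, 0.472)
t=3.500: state=(-1.152, 0.676)
t=4.000: state=(-0.692, 1.293)
t=4.500: state=(0.456, 3.776)
t=5.000: state=(1.969, 0.733)
t=5.500: state=(1.967, -0.255)
t=6.000: state=(1.822, -0.316)
t=6.500: state=(1.651, -0.372)
t=7.000: state=(1.444, -0.465)
t=7.500: state=(1.169, -0.661)
t=8.000: state=(0.725, -1.237)
t=8.500: state=(-0.361, -3.602)
t=8.890: state=(-1.788, -2.071)

(x, y) = (-1.788, -2.071)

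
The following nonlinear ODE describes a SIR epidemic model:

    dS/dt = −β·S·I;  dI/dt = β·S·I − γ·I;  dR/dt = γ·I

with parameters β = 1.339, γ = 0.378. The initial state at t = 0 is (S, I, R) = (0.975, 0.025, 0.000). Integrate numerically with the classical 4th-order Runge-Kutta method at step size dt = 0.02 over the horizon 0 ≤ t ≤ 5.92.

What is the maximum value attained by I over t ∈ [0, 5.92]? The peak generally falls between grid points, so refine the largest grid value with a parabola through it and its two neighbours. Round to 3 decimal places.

t=0.000: state=(0.975, 0.025, 0.000)
step 1 (dt=0.02): k1=(-0.033, 0.023, 0.009), k2=(-0.033, 0.023, 0.010), k3=(-0.033, 0.023, 0.010), k4=(-0.033, 0.024, 0.010); state += dt/6·(k1+2k2+2k3+k4)
t=0.020: state=(0.974, 0.025, 0.000)
t=0.040: state=(0.974, 0.026, 0.000)
t=0.060: state=(0.973, 0.026, 0.001)
continuing one RK4 step at a time; state shown every 10 steps (Δt=0.2):
t=0.200: state=(0.968, 0.030, 0.002)
t=0.400: state=(0.959, 0.036, 0.005)
t=0.600: state=(0.949, 0.043, 0.008)
t=0.800: state=(0.937, 0.052, 0.011)
t=1.000: state=(0.923, 0.061, 0.015)
t=1.200: state=(0.907, 0.073, 0.020)
t=1.400: state=(0.888, 0.086, 0.026)
t=1.600: state=(0.866, 0.101, 0.033)
t=1.800: state=(0.841, 0.117, 0.042)
t=2.000: state=(0.813, 0.136, 0.051)
t=2.200: state=(0.782, 0.156, 0.062)
t=2.400: state=(0.748, 0.177, 0.075)
t=2.600: state=(0.711, 0.200, 0.089)
t=2.800: state=(0.672, 0.223, 0.105)
t=3.000: state=(0.631, 0.246, 0.123)
t=3.200: state=(0.589, 0.269, 0.142)
t=3.400: state=(0.547, 0.290, 0.163)
t=3.600: state=(0.505, 0.309, 0.186)
t=3.800: state=(0.463, 0.327, 0.210)
t=4.000: state=(0.424, 0.341, 0.235)
t=4.200: state=(0.386, 0.352, 0.261)
t=4.400: state=(0.351, 0.361, 0.288)
t=4.600: state=(0.318, 0.366, 0.316)
t=4.800: state=(0.289, 0.368, 0.344)
t=5.000: state=(0.262, 0.367, 0.371)
t=5.200: state=(0.237, 0.364, 0.399)
t=5.400: state=(0.215, 0.358, 0.426)
t=5.600: state=(0.196, 0.351, 0.453)
t=5.800: state=(0.178, 0.342, 0.479)
t=5.920: state=(0.169, 0.336, 0.495)
largest grid value and its neighbours: I(4.820)=0.36778, I(4.840)=0.36780, I(4.860)=0.36779
parabola through these three points peaks at t≈4.845 with I≈0.36780

max I = 0.368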